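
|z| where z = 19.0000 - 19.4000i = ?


|z| = sqrt(19^2 + (-19.4)^2) = sqrt(361 + 376.36) = sqrt(737.36) = 27.1544

|z| = 27.1544


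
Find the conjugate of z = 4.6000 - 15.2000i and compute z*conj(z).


z_bar = 4.6000 + 15.2000i
z*z_bar = 4.6^2 + (-15.2)^2 = 21.16 + 231.04 = 252.2

z_bar = 4.6000 + 15.2000i, z*z_bar = 252.2


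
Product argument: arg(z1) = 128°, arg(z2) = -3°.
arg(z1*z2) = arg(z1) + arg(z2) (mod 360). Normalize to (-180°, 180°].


arg(z1*z2) = 128° - 3° = 125°
Normalized to (-180°, 180°]: 125°

125°


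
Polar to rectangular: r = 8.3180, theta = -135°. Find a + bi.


a = 8.3180*cos(-135°) = 8.3180*(-0.7071) = -5.8817
b = 8.3180*sin(-135°) = 8.3180*(-0.7071) = -5.8817

-5.8817 - 5.8817i


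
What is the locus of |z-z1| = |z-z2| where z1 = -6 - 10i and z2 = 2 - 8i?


Equal distances means the locus is the perpendicular bisector of z1 and z2.
Midpoint = ((-6+2)/2, (-10+(-8))/2) = (-2.0000, -9.0000)

Perpendicular bisector through (-2.0000, -9.0000)


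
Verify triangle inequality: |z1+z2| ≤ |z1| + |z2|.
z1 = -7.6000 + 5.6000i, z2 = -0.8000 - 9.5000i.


|z1| = sqrt((-7.6)^2 + 5.6^2) = sqrt(89.12) = 9.4403
|z2| = sqrt((-0.8)^2 + (-9.5)^2) = sqrt(90.89) = 9.5336
z1+z2 = -8.4000 - 3.9000i
|z1+z2| = sqrt(85.77) = 9.2612
|z1|+|z2| = 9.4403 + 9.5336 = 18.9739

|z1+z2| = 9.2612 ≤ |z1|+|z2| = 18.9739 (verified)


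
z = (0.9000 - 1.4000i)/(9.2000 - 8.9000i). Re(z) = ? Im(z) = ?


Multiply by conjugate: (0.9000 - 1.4000i)(9.2000 + 8.9000i) / (9.2^2 + (-8.9)^2)
Numerator real = 0.9*9.2 - (1.4)*(-8.9) = 20.74
Numerator imag = -1.4*9.2 - 0.9*(-8.9) = -4.87
Denominator = 163.85
Re(z) = 20.74/163.85 = 0.1266
Im(z) = -4.87/163.85 = -0.0297

Re(z) = 0.1266, Im(z) = -0.0297


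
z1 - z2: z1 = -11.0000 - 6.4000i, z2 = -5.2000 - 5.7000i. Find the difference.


Real: -11 + 5.2 = -5.8
Imag: -6.4 + 5.7 = -0.7

-5.8000 - 0.7000i


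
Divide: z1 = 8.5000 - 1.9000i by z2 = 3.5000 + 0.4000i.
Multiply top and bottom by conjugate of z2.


Conjugate of z2 = 3.5000 - 0.4000i
Numerator: (8.5000 - 1.9000i)(3.5000 - 0.4000i) = 28.9900 - 10.0500i
Denominator: 3.5^2 + 0.4^2 = 12.41
Result = (28.9900 - 10.0500i)/12.41

2.3360 - 0.8098i


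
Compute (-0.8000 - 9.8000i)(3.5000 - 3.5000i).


Real = -0.8*3.5 - (-9.8)*(-3.5) = -2.8 - 34.3 = -37.1
Imag = -0.8*(-3.5) + 3.5*(-9.8) = 2.8 - (34.3) = -31.5

-37.1000 - 31.5000i


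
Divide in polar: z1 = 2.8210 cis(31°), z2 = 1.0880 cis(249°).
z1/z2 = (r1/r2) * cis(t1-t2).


r = 2.8210 / 1.0880 = 2.5928
theta = 31° - 249° = -218° = 142° (mod 360)

2.5928 cis(142°)


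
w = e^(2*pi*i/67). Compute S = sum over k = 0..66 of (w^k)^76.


The roots are w_k = w^k with w = e^(2*pi*i/67), and (w^k)^76 = (w^76)^k.
So S = 1 + u + u^2 + ... + u^(66) with u = w^76.
76 = 1*67 + 9, so 76 is not a multiple of 67: u = (w^67)^1 * w^9 = w^9 ≠ 1 (w is a primitive 67th root), while u^67 = (w^67)^76 = 1.
Geometric series: S = (1 - u^67)/(1 - u) = (1 - 1)/(1 - u) = 0

S = 0


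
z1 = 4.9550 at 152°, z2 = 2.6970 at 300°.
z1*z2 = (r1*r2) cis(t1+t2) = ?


r = 4.9550 * 2.6970 = 13.3636
theta = 152° + 300° = 452° = 92° (mod 360)

13.3636 cis(92°)


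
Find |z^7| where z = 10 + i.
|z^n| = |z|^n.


|z| = sqrt(100+1) = sqrt(101) = 10.0499
|z^7| = |z|^7 = (sqrt(101))^7 = 101^3 * sqrt(101) = 1030301*sqrt(101)

|z^7| = 1030301*sqrt(101) ≈ 10354396.9023


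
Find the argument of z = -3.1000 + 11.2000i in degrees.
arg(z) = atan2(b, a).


Re = -3.1, Im = 11.2
arg = atan2(11.2, -3.1) = 105.4713 degrees

arg(z) = 105.4713 degrees


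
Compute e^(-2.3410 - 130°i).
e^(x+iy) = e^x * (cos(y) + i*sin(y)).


e^-2.3410 = 0.09623
cos(-130°) = -0.6428
sin(-130°) = -0.766
Real = 0.09623*(-0.6428) = -0.0619
Imag = 0.09623*(-0.766) = -0.0737

-0.0619 - 0.0737i


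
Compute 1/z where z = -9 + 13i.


|z|^2 = 81+169 = 250
1/z = (-9 - 13i)/250

1/z = -0.0360 - 0.0520i


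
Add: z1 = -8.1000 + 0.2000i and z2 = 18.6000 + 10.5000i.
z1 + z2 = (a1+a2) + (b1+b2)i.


Real: -8.1 + 18.6 = 10.5
Imag: 0.2 + 10.5 = 10.7

10.5000 + 10.7000i


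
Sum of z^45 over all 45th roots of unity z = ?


The roots are w_k = w^k with w = e^(2*pi*i/45), and (w^k)^45 = (w^45)^k.
So S = 1 + u + u^2 + ... + u^(44) with u = w^45.
45 = 1*45 + 0, so 45 is a multiple of 45 and u = (w^45)^1 = 1.
Every one of the 45 terms equals 1: S = 45

S = 45


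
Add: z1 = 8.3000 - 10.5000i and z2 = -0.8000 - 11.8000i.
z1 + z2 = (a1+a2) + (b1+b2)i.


Real: 8.3 - 0.8 = 7.5
Imag: -10.5 - 11.8 = -22.3

7.5000 - 22.3000i


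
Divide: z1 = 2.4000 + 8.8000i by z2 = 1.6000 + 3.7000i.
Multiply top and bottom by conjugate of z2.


Conjugate of z2 = 1.6000 - 3.7000i
Numerator: (2.4000 + 8.8000i)(1.6000 - 3.7000i) = 36.4000 + 5.2000i
Denominator: 1.6^2 + 3.7^2 = 16.25
Result = (36.4000 + 5.2000i)/16.25

2.2400 + 0.3200i


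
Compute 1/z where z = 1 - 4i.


|z|^2 = 1+16 = 17
1/z = (1 + 4i)/17

1/z = 0.0588 + 0.2353i


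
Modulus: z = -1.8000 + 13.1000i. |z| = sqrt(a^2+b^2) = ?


|z| = sqrt((-1.8)^2 + 13.1^2) = sqrt(3.24 + 171.61) = sqrt(174.85) = 13.2231

|z| = 13.2231


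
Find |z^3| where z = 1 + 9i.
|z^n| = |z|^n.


|z| = sqrt(1+81) = sqrt(82) = 9.0554
|z^3| = |z|^3 = (sqrt(82))^3 = 82*sqrt(82)

|z^3| = 82*sqrt(82) ≈ 742.5416


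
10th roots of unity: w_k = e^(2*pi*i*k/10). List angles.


The 10th roots of unity are cis(360k/10°) for k=0..9
Angle step = 360/10 = 36°
Primitive root: cis(36°)
Primitive root = 0.8090 + 0.5878i

10 roots at angles: 0°, 36°, 72°, 108°, 144°, 180°, 216°, 252°, 288°, 324°


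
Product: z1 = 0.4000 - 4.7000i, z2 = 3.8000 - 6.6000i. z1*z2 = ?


Real = 0.4*3.8 - (-4.7)*(-6.6) = 1.52 - 31.02 = -29.5
Imag = 0.4*(-6.6) + 3.8*(-4.7) = -2.64 - (17.86) = -20.5

-29.5000 - 20.5000i


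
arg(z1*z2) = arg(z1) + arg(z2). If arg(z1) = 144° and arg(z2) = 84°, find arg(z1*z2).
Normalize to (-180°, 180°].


arg(z1*z2) = 144° + 84° = 228°
Normalized to (-180°, 180°]: -132°

-132°


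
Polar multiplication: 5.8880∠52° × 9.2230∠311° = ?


r = 5.8880 * 9.2230 = 54.3050
theta = 52° + 311° = 363° = 3° (mod 360)

54.3050 cis(3°)


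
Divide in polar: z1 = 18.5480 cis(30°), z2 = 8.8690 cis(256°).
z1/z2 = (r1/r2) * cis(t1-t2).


r = 18.5480 / 8.8690 = 2.0913
theta = 30° - 256° = -226° = 134° (mod 360)

2.0913 cis(134°)


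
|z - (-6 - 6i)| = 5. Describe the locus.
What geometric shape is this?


|z - z0| = r is a circle with center z0 and radius r.
Center = (-6, -6), radius = 5

Circle with center (-6, -6) and radius 5


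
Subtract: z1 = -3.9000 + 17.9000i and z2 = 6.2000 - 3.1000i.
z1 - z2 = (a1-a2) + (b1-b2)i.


Real: -3.9 - 6.2 = -10.1
Imag: 17.9 + 3.1 = 21

-10.1000 + 21.0000i


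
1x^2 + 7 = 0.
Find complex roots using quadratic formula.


disc = 0^2 - 4*1*7 = 0 - 28 = -28
sqrt(|disc|) = sqrt(28) = 5.2915
Real part = 0/(2*1) = 0
Imag part = 5.2915/(2*1) = 2.6458

0 ± 2.6458i


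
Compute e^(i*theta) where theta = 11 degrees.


cos(11°) = 0.9816
sin(11°) = 0.1908

e^(i*11°) = 0.9816 + 0.1908i


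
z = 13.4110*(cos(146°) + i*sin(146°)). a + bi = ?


a = 13.4110*cos(146°) = 13.4110*(-0.829038) = -11.1182
b = 13.4110*sin(146°) = 13.4110*0.55919 = 7.4993

-11.1182 + 7.4993i


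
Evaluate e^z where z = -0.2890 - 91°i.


e^-0.2890 = 0.7490
cos(-91°) = -0.0175
sin(-91°) = -0.9998
Real = 0.7490*(-0.0175) = -0.0131
Imag = 0.7490*(-0.9998) = -0.7489

-0.0131 - 0.7489i


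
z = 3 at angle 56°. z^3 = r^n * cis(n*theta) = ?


r^3 = 3^3 = 27
n*theta = 3*56° = 168° = 168° (mod 360)
a = 27*cos(168°) = -26.4100
b = 27*sin(168°) = 5.6136

27 cis(168°) = -26.4100 + 5.6136i


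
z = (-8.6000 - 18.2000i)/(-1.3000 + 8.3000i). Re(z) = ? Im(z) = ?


Multiply by conjugate: (-8.6000 - 18.2000i)(-1.3000 - 8.3000i) / ((-1.3)^2 + 8.3^2)
Numerator real = -8.6*(-1.3) - (18.2)*8.3 = -139.88
Numerator imag = -18.2*(-1.3) - (-8.6)*8.3 = 95.04
Denominator = 70.58
Re(z) = -139.88/70.58 = -1.9819
Im(z) = 95.04/70.58 = 1.3466

Re(z) = -1.9819, Im(z) = 1.3466


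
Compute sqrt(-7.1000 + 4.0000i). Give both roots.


|z| = sqrt(50.41+16) = 8.1492
sqrt((|z|+a)/2) = sqrt((8.1492+(-7.1))/2) = sqrt(0.5246) = 0.7243
sqrt((|z|-a)/2) = sqrt((8.1492-(-7.1))/2) = sqrt(7.6246) = 2.7613

±(0.7243 + 2.7613i) i.e. 0.7243 + 2.7613i and -0.7243 - 2.7613i


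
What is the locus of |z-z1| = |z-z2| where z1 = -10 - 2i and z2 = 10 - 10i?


Equal distances means the locus is the perpendicular bisector of z1 and z2.
Midpoint = ((-10+10)/2, (-2+(-10))/2) = (0, -6.0000)

Perpendicular bisector through (0, -6.0000)


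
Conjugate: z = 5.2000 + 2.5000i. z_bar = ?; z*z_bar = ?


z_bar = 5.2000 - 2.5000i
z*z_bar = 5.2^2 + 2.5^2 = 27.04 + 6.25 = 33.29

z_bar = 5.2000 - 2.5000i, z*z_bar = 33.29


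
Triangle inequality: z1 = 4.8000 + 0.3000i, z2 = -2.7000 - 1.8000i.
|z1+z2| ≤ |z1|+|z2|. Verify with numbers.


|z1| = sqrt(4.8^2 + 0.3^2) = sqrt(23.13) = 4.8094
|z2| = sqrt((-2.7)^2 + (-1.8)^2) = sqrt(10.53) = 3.2450
z1+z2 = 2.1000 - 1.5000i
|z1+z2| = sqrt(6.66) = 2.5807
|z1|+|z2| = 4.8094 + 3.2450 = 8.0544

|z1+z2| = 2.5807 ≤ |z1|+|z2| = 8.0544 (verified)


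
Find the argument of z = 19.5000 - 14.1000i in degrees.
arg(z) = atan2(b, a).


Re = 19.5, Im = -14.1
arg = atan2(-14.1, 19.5) = -35.8698 degrees

arg(z) = -35.8698 degrees


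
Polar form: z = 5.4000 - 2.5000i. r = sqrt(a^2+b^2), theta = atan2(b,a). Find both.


r = sqrt(29.16+6.25) = sqrt(35.41) = 5.9506
theta = atan2(-2.5, 5.4) = -24.8424 degrees

r = 5.9506, theta = -24.8424 degrees


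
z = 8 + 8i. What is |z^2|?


|z| = sqrt(64+64) = sqrt(128) = 11.3137
|z^2| = |z|^2 = (sqrt(128))^2 = 128

|z^2| = 128


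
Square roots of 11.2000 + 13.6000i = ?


|z| = sqrt(125.44+184.96) = 17.6182
sqrt((|z|+a)/2) = sqrt((17.6182+11.2)/2) = sqrt(14.4091) = 3.7959
sqrt((|z|-a)/2) = sqrt((17.6182-11.2)/2) = sqrt(3.2091) = 1.7914

±(3.7959 + 1.7914i) i.e. 3.7959 + 1.7914i and -3.7959 - 1.7914i


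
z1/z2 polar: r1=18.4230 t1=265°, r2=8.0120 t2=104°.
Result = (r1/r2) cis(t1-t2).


r = 18.4230 / 8.0120 = 2.2994
theta = 265° - 104° = 161° = 161° (mod 360)

2.2994 cis(161°)


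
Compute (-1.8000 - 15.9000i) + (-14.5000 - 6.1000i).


Real: -1.8 - 14.5 = -16.3
Imag: -15.9 - 6.1 = -22

-16.3000 - 22.0000i


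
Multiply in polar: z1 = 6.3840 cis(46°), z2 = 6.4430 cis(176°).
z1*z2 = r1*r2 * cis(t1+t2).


r = 6.3840 * 6.4430 = 41.1321
theta = 46° + 176° = 222° = 222° (mod 360)

41.1321 cis(222°)


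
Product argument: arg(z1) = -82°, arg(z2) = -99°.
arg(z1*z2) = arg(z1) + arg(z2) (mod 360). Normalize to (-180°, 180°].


arg(z1*z2) = -82° - 99° = -181°
Normalized to (-180°, 180°]: 179°

179°


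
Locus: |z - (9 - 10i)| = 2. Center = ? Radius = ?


|z - z0| = r is a circle with center z0 and radius r.
Center = (9, -10), radius = 2

Circle with center (9, -10) and radius 2


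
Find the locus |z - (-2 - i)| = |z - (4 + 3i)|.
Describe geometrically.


Equal distances means the locus is the perpendicular bisector of z1 and z2.
Midpoint = ((-2+4)/2, (-1+3)/2) = (1.0000, 1.0000)

Perpendicular bisector through (1.0000, 1.0000)


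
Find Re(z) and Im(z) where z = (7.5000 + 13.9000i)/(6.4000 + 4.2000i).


Multiply by conjugate: (7.5000 + 13.9000i)(6.4000 - 4.2000i) / (6.4^2 + 4.2^2)
Numerator real = 7.5*6.4 + 13.9*4.2 = 106.38
Numerator imag = 13.9*6.4 - 7.5*4.2 = 57.46
Denominator = 58.6
Re(z) = 106.38/58.6 = 1.8154
Im(z) = 57.46/58.6 = 0.9805

Re(z) = 1.8154, Im(z) = 0.9805


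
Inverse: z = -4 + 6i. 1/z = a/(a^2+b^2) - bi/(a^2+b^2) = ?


|z|^2 = 16+36 = 52
1/z = (-4 - 6i)/52

1/z = -0.0769 - 0.1154i


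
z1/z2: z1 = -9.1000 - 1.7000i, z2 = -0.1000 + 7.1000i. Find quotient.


Conjugate of z2 = -0.1000 - 7.1000i
Numerator: (-9.1000 - 1.7000i)(-0.1000 - 7.1000i) = -11.1600 + 64.7800i
Denominator: (-0.1)^2 + 7.1^2 = 50.42
Result = (-11.1600 + 64.7800i)/50.42

-0.2213 + 1.2848i


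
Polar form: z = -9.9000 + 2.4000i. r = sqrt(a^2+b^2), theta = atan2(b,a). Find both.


r = sqrt(98.01+5.76) = sqrt(103.77) = 10.1868
theta = atan2(2.4, -9.9) = 166.3730 degrees

r = 10.1868, theta = 166.3730 degrees


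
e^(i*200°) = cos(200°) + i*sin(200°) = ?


cos(200°) = -0.9397
sin(200°) = -0.3420

e^(i*200°) = -0.9397 - 0.3420i


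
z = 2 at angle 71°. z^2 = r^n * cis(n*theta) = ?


r^2 = 2^2 = 4
n*theta = 2*71° = 142° = 142° (mod 360)
a = 4*cos(142°) = -3.1520
b = 4*sin(142°) = 2.4626

4 cis(142°) = -3.1520 + 2.4626i


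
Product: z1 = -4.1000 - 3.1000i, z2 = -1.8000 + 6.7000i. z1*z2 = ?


Real = -4.1*(-1.8) - (-3.1)*6.7 = 7.38 - (-20.77) = 28.15
Imag = -4.1*6.7 - (1.8)*(-3.1) = -27.47 + 5.58 = -21.89

28.1500 - 21.8900i


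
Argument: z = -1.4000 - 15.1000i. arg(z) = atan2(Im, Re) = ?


Re = -1.4, Im = -15.1
arg = atan2(-15.1, -1.4) = -95.2970 degrees

arg(z) = -95.2970 degrees


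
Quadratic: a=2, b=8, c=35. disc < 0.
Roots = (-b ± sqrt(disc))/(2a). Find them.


disc = 8^2 - 4*2*35 = 64 - 280 = -216
sqrt(|disc|) = sqrt(216) = 14.6969
Real part = -8/(2*2) = -2.0000
Imag part = 14.6969/(2*2) = 3.6742

-2.0000 ± 3.6742i


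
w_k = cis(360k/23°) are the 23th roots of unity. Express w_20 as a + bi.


Angle = 360*20/23 = 313.0435°
a = cos(313.0435°) = 0.6826
b = sin(313.0435°) = -0.7308

0.6826 - 0.7308i


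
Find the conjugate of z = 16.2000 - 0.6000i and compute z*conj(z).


z_bar = 16.2000 + 0.6000i
z*z_bar = 16.2^2 + (-0.6)^2 = 262.44 + 0.36 = 262.8

z_bar = 16.2000 + 0.6000i, z*z_bar = 262.8


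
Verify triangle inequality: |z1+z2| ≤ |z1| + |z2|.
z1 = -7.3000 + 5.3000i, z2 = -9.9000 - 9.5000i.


|z1| = sqrt((-7.3)^2 + 5.3^2) = sqrt(81.38) = 9.0211
|z2| = sqrt((-9.9)^2 + (-9.5)^2) = sqrt(188.26) = 13.7208
z1+z2 = -17.2000 - 4.2000i
|z1+z2| = sqrt(313.48) = 17.7054
|z1|+|z2| = 9.0211 + 13.7208 = 22.7419

|z1+z2| = 17.7054 ≤ |z1|+|z2| = 22.7419 (verified)


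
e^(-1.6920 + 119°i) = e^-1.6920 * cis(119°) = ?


e^-1.6920 = 0.1842
cos(119°) = -0.4848
sin(119°) = 0.8746
Real = 0.1842*(-0.4848) = -0.0893
Imag = 0.1842*0.8746 = 0.1611

-0.0893 + 0.1611i


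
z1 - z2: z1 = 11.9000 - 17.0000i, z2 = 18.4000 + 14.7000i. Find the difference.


Real: 11.9 - 18.4 = -6.5
Imag: -17 - 14.7 = -31.7

-6.5000 - 31.7000i


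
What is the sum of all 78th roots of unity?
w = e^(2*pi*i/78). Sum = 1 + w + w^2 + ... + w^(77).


The sum of all 78th roots of unity is 0.
Geometric series: (1 - w^78)/(1 - w) = (1-1)/(1-w) = 0 since w^78 = 1, w ≠ 1.
Alternatively: coefficient of z^77 in z^78 - 1 is 0.

0


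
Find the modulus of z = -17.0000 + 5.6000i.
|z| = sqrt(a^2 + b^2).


|z| = sqrt((-17)^2 + 5.6^2) = sqrt(289 + 31.36) = sqrt(320.36) = 17.8986

|z| = 17.8986


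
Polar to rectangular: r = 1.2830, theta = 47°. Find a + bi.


a = 1.2830*cos(47°) = 1.2830*0.682 = 0.8750
b = 1.2830*sin(47°) = 1.2830*0.73135 = 0.9383

0.8750 + 0.9383i


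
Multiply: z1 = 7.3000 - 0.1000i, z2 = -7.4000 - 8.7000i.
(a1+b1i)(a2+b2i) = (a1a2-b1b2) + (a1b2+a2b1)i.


Real = 7.3*(-7.4) - (-0.1)*(-8.7) = -54.02 - 0.87 = -54.89
Imag = 7.3*(-8.7) - (7.4)*(-0.1) = -63.51 + 0.74 = -62.77

-54.8900 - 62.7700i


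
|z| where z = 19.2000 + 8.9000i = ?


|z| = sqrt(19.2^2 + 8.9^2) = sqrt(368.64 + 79.21) = sqrt(447.85) = 21.1625

|z| = 21.1625


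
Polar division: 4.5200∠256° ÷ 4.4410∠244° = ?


r = 4.5200 / 4.4410 = 1.0178
theta = 256° - 244° = 12° = 12° (mod 360)

1.0178 cis(12°)


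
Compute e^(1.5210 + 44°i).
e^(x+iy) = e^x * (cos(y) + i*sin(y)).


e^1.5210 = 4.5768
cos(44°) = 0.71934
sin(44°) = 0.69466
Real = 4.5768*0.71934 = 3.2923
Imag = 4.5768*0.69466 = 3.1793

3.2923 + 3.1793i


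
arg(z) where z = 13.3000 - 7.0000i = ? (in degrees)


Re = 13.3, Im = -7
arg = atan2(-7, 13.3) = -27.7585 degrees

arg(z) = -27.7585 degrees


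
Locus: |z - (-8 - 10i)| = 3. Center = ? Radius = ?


|z - z0| = r is a circle with center z0 and radius r.
Center = (-8, -10), radius = 3

Circle with center (-8, -10) and radius 3


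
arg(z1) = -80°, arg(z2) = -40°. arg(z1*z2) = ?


arg(z1*z2) = -80° - 40° = -120°
Normalized to (-180°, 180°]: -120°

-120°


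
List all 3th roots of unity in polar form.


The 3th roots of unity are cis(360k/3°) for k=0..2
Angle step = 360/3 = 120°
Primitive root: cis(120°)
Primitive root = -0.5000 + 0.8660i

3 roots at angles: 0°, 120°, 240°


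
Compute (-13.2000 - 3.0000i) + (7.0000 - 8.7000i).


Real: -13.2 + 7 = -6.2
Imag: -3 - 8.7 = -11.7

-6.2000 - 11.7000i


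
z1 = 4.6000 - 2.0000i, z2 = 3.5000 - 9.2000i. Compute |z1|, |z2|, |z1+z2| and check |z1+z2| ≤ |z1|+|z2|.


|z1| = sqrt(4.6^2 + (-2)^2) = sqrt(25.16) = 5.0160
|z2| = sqrt(3.5^2 + (-9.2)^2) = sqrt(96.89) = 9.8433
z1+z2 = 8.1000 - 11.2000i
|z1+z2| = sqrt(191.05) = 13.8221
|z1|+|z2| = 5.0160 + 9.8433 = 14.8593

|z1+z2| = 13.8221 ≤ |z1|+|z2| = 14.8593 (verified)


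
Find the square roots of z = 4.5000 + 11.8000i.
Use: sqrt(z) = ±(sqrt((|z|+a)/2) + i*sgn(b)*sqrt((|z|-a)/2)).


|z| = sqrt(20.25+139.24) = 12.6289
sqrt((|z|+a)/2) = sqrt((12.6289+4.5)/2) = sqrt(8.5645) = 2.9265
sqrt((|z|-a)/2) = sqrt((12.6289-4.5)/2) = sqrt(4.0645) = 2.0161

±(2.9265 + 2.0161i) i.e. 2.9265 + 2.0161i and -2.9265 - 2.0161i


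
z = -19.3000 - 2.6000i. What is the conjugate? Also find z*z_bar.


z_bar = -19.3000 + 2.6000i
z*z_bar = (-19.3)^2 + (-2.6)^2 = 372.49 + 6.76 = 379.25

z_bar = -19.3000 + 2.6000i, z*z_bar = 379.25


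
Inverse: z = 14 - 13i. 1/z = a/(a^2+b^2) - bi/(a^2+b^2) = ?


|z|^2 = 196+169 = 365
1/z = (14 + 13i)/365

1/z = 0.0384 + 0.0356i


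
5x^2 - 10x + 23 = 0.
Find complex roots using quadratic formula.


disc = (-10)^2 - 4*5*23 = 100 - 460 = -360
sqrt(|disc|) = sqrt(360) = 18.9737
Real part = 10/(2*5) = 1.0000
Imag part = 18.9737/(2*5) = 1.8974

1.0000 ± 1.8974i


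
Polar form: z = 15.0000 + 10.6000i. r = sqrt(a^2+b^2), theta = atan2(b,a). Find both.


r = sqrt(225+112.36) = sqrt(337.36) = 18.3674
theta = atan2(10.6, 15) = 35.2476 degrees

r = 18.3674, theta = 35.2476 degrees


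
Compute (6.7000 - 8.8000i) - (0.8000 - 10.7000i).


Real: 6.7 - 0.8 = 5.9
Imag: -8.8 + 10.7 = 1.9

5.9000 + 1.9000i


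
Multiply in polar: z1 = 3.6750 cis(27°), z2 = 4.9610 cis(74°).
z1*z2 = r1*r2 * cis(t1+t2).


r = 3.6750 * 4.9610 = 18.2317
theta = 27° + 74° = 101° = 101° (mod 360)

18.2317 cis(101°)


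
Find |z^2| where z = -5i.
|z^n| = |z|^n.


|z| = sqrt(0+25) = sqrt(25) = 5
|z^2| = |z|^2 = 5^2 = 25

|z^2| = 25


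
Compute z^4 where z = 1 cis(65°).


r^4 = 1^4 = 1
n*theta = 4*65° = 260° = 260° (mod 360)
a = 1*cos(260°) = -0.1736
b = 1*sin(260°) = -0.9848

1 cis(260°) = -0.1736 - 0.9848i


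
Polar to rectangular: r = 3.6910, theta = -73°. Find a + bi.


a = 3.6910*cos(-73°) = 3.6910*0.29237 = 1.0791
b = 3.6910*sin(-73°) = 3.6910*(-0.9563) = -3.5297

1.0791 - 3.5297i


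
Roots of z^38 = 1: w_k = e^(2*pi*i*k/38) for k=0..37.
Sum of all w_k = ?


The sum of all 38th roots of unity is 0.
Geometric series: (1 - w^38)/(1 - w) = (1-1)/(1-w) = 0 since w^38 = 1, w ≠ 1.
Alternatively: coefficient of z^37 in z^38 - 1 is 0.

0


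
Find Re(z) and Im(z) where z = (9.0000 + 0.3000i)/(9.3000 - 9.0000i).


Multiply by conjugate: (9.0000 + 0.3000i)(9.3000 + 9.0000i) / (9.3^2 + (-9)^2)
Numerator real = 9*9.3 + 0.3*(-9) = 81
Numerator imag = 0.3*9.3 - 9*(-9) = 83.79
Denominator = 167.49
Re(z) = 81/167.49 = 0.4836
Im(z) = 83.79/167.49 = 0.5003

Re(z) = 0.4836, Im(z) = 0.5003


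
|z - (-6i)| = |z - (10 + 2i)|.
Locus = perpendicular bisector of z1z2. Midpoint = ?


Equal distances means the locus is the perpendicular bisector of z1 and z2.
Midpoint = ((0+10)/2, (-6+2)/2) = (5.0000, -2.0000)

Perpendicular bisector through (5.0000, -2.0000)


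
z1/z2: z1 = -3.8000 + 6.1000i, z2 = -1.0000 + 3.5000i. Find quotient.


Conjugate of z2 = -1.0000 - 3.5000i
Numerator: (-3.8000 + 6.1000i)(-1.0000 - 3.5000i) = 25.1500 + 7.2000i
Denominator: (-1)^2 + 3.5^2 = 13.25
Result = (25.1500 + 7.2000i)/13.25

1.8981 + 0.5434i


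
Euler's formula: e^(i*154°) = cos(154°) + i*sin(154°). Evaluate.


cos(154°) = -0.8988
sin(154°) = 0.4384

e^(i*154°) = -0.8988 + 0.4384i


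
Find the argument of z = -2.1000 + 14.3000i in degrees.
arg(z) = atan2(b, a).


Re = -2.1, Im = 14.3
arg = atan2(14.3, -2.1) = 98.3544 degrees

arg(z) = 98.3544 degrees


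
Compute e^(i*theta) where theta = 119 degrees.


cos(119°) = -0.4848
sin(119°) = 0.8746

e^(i*119°) = -0.4848 + 0.8746i


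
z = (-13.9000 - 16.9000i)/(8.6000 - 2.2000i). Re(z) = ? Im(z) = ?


Multiply by conjugate: (-13.9000 - 16.9000i)(8.6000 + 2.2000i) / (8.6^2 + (-2.2)^2)
Numerator real = -13.9*8.6 - (16.9)*(-2.2) = -82.36
Numerator imag = -16.9*8.6 - (-13.9)*(-2.2) = -175.92
Denominator = 78.8
Re(z) = -82.36/78.8 = -1.0452
Im(z) = -175.92/78.8 = -2.2325

Re(z) = -1.0452, Im(z) = -2.2325


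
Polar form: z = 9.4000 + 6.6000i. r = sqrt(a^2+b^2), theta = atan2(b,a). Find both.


r = sqrt(88.36+43.56) = sqrt(131.92) = 11.4856
theta = atan2(6.6, 9.4) = 35.0738 degrees

r = 11.4856, theta = 35.0738 degrees


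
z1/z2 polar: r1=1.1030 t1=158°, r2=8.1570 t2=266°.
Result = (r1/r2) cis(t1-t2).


r = 1.1030 / 8.1570 = 0.1352
theta = 158° - 266° = -108° = 252° (mod 360)

0.1352 cis(252°)


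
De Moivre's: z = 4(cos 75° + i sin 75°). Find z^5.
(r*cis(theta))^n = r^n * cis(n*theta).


r^5 = 4^5 = 1024
n*theta = 5*75° = 375° = 15° (mod 360)
a = 1024*cos(15°) = 989.1080
b = 1024*sin(15°) = 265.0307

1024 cis(15°) = 989.1080 + 265.0307i


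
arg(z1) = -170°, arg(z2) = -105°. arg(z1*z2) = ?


arg(z1*z2) = -170° - 105° = -275°
Normalized to (-180°, 180°]: 85°

85°


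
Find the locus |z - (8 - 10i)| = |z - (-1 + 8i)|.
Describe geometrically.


Equal distances means the locus is the perpendicular bisector of z1 and z2.
Midpoint = ((8+(-1))/2, (-10+8)/2) = (3.5000, -1.0000)

Perpendicular bisector through (3.5000, -1.0000)


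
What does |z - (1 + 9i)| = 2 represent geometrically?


|z - z0| = r is a circle with center z0 and radius r.
Center = (1, 9), radius = 2

Circle with center (1, 9) and radius 2


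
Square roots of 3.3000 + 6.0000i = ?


|z| = sqrt(10.89+36) = 6.8476
sqrt((|z|+a)/2) = sqrt((6.8476+3.3)/2) = sqrt(5.0738) = 2.2525
sqrt((|z|-a)/2) = sqrt((6.8476-3.3)/2) = sqrt(1.7738) = 1.3318

±(2.2525 + 1.3318i) i.e. 2.2525 + 1.3318i and -2.2525 - 1.3318i


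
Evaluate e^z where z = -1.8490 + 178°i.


e^-1.8490 = 0.1574
cos(178°) = -0.9994
sin(178°) = 0.0349
Real = 0.1574*(-0.9994) = -0.1573
Imag = 0.1574*0.0349 = 0.0055

-0.1573 + 0.0055i


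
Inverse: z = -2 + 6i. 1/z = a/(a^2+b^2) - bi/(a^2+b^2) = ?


|z|^2 = 4+36 = 40
1/z = (-2 - 6i)/40

1/z = -0.0500 - 0.1500i


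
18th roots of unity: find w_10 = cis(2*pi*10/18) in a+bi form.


Angle = 360*10/18 = 200°
a = cos(200°) = -0.9397
b = sin(200°) = -0.3420

-0.9397 - 0.3420i


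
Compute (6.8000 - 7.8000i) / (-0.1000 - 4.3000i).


Conjugate of z2 = -0.1000 + 4.3000i
Numerator: (6.8000 - 7.8000i)(-0.1000 + 4.3000i) = 32.8600 + 30.0200i
Denominator: (-0.1)^2 + (-4.3)^2 = 18.5
Result = (32.8600 + 30.0200i)/18.5

1.7762 + 1.6227i


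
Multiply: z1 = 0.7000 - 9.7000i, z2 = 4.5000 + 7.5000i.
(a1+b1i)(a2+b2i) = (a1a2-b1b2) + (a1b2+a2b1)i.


Real = 0.7*4.5 - (-9.7)*7.5 = 3.15 - (-72.75) = 75.9
Imag = 0.7*7.5 + 4.5*(-9.7) = 5.25 - (43.65) = -38.4

75.9000 - 38.4000i


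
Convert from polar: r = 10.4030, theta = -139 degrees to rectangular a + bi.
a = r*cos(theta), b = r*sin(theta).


a = 10.4030*cos(-139°) = 10.4030*(-0.75471) = -7.8512
b = 10.4030*sin(-139°) = 10.4030*(-0.65606) = -6.8250

-7.8512 - 6.8250i


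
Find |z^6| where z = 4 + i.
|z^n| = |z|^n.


|z| = sqrt(16+1) = sqrt(17) = 4.1231
|z^6| = |z|^6 = (sqrt(17))^6 = 17^3 = 4913

|z^6| = 4913


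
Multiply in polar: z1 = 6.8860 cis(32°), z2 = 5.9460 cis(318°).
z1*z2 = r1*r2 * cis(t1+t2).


r = 6.8860 * 5.9460 = 40.9442
theta = 32° + 318° = 350° = 350° (mod 360)

40.9442 cis(350°)


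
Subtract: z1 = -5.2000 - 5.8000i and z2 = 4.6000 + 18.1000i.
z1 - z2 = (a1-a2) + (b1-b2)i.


Real: -5.2 - 4.6 = -9.8
Imag: -5.8 - 18.1 = -23.9

-9.8000 - 23.9000i


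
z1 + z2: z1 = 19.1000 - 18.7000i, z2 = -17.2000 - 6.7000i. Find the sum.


Real: 19.1 - 17.2 = 1.9
Imag: -18.7 - 6.7 = -25.4

1.9000 - 25.4000i


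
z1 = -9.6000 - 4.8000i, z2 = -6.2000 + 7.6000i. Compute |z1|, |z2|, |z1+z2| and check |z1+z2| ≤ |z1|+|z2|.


|z1| = sqrt((-9.6)^2 + (-4.8)^2) = sqrt(115.2) = 10.7331
|z2| = sqrt((-6.2)^2 + 7.6^2) = sqrt(96.2) = 9.8082
z1+z2 = -15.8000 + 2.8000i
|z1+z2| = sqrt(257.48) = 16.0462
|z1|+|z2| = 10.7331 + 9.8082 = 20.5413

|z1+z2| = 16.0462 ≤ |z1|+|z2| = 20.5413 (verified)


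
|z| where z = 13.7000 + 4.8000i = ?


|z| = sqrt(13.7^2 + 4.8^2) = sqrt(187.69 + 23.04) = sqrt(210.73) = 14.5165

|z| = 14.5165


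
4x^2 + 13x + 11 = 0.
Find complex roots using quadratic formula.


disc = 13^2 - 4*4*11 = 169 - 176 = -7
sqrt(|disc|) = sqrt(7) = 2.6458
Real part = -13/(2*4) = -1.6250
Imag part = 2.6458/(2*4) = 0.3307

-1.6250 ± 0.3307i


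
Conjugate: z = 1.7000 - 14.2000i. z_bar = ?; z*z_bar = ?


z_bar = 1.7000 + 14.2000i
z*z_bar = 1.7^2 + (-14.2)^2 = 2.89 + 201.64 = 204.53

z_bar = 1.7000 + 14.2000i, z*z_bar = 204.53


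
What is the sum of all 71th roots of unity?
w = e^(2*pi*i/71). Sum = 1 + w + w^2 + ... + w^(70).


The sum of all 71th roots of unity is 0.
Geometric series: (1 - w^71)/(1 - w) = (1-1)/(1-w) = 0 since w^71 = 1, w ≠ 1.
Alternatively: coefficient of z^70 in z^71 - 1 is 0.

0


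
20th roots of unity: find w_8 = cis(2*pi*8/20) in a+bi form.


Angle = 360*8/20 = 144°
a = cos(144°) = -0.8090
b = sin(144°) = 0.5878

-0.8090 + 0.5878i


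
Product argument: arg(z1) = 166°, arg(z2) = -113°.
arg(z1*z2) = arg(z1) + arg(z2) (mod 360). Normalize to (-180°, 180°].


arg(z1*z2) = 166° - 113° = 53°
Normalized to (-180°, 180°]: 53°

53°


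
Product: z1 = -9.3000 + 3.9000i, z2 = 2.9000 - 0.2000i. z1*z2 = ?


Real = -9.3*2.9 - 3.9*(-0.2) = -26.97 - (-0.78) = -26.19
Imag = -9.3*(-0.2) + 2.9*3.9 = 1.86 + 11.31 = 13.17

-26.1900 + 13.1700i


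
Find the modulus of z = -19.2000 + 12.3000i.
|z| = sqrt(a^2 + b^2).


|z| = sqrt((-19.2)^2 + 12.3^2) = sqrt(368.64 + 151.29) = sqrt(519.93) = 22.8020

|z| = 22.8020


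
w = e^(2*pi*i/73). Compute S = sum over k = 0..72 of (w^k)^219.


The roots are w_k = w^k with w = e^(2*pi*i/73), and (w^k)^219 = (w^219)^k.
So S = 1 + u + u^2 + ... + u^(72) with u = w^219.
219 = 3*73 + 0, so 219 is a multiple of 73 and u = (w^73)^3 = 1.
Every one of the 73 terms equals 1: S = 73

S = 73


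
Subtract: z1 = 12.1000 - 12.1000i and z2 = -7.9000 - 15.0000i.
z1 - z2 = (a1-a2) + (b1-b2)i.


Real: 12.1 + 7.9 = 20
Imag: -12.1 + 15 = 2.9

20.0000 + 2.9000i


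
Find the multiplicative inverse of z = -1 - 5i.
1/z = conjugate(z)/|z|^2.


|z|^2 = 1+25 = 26
1/z = (-1 + 5i)/26

1/z = -0.0385 + 0.1923i


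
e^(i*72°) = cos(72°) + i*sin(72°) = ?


cos(72°) = 0.3090
sin(72°) = 0.9511

e^(i*72°) = 0.3090 + 0.9511i


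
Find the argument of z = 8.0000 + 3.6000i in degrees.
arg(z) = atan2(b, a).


Re = 8, Im = 3.6
arg = atan2(3.6, 8) = 24.2277 degrees

arg(z) = 24.2277 degrees


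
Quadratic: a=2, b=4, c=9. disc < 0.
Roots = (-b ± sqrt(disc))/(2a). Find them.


disc = 4^2 - 4*2*9 = 16 - 72 = -56
sqrt(|disc|) = sqrt(56) = 7.4833
Real part = -4/(2*2) = -1.0000
Imag part = 7.4833/(2*2) = 1.8708

-1.0000 ± 1.8708i


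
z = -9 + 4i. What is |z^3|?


|z| = sqrt(81+16) = sqrt(97) = 9.8489
|z^3| = |z|^3 = (sqrt(97))^3 = 97*sqrt(97)

|z^3| = 97*sqrt(97) ≈ 955.3392


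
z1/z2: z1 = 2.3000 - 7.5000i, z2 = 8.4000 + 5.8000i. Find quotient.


Conjugate of z2 = 8.4000 - 5.8000i
Numerator: (2.3000 - 7.5000i)(8.4000 - 5.8000i) = -24.1800 - 76.3400i
Denominator: 8.4^2 + 5.8^2 = 104.2
Result = (-24.1800 - 76.3400i)/104.2

-0.2321 - 0.7326i


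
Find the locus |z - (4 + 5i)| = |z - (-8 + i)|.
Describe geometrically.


Equal distances means the locus is the perpendicular bisector of z1 and z2.
Midpoint = ((4+(-8))/2, (5+1)/2) = (-2.0000, 3.0000)

Perpendicular bisector through (-2.0000, 3.0000)


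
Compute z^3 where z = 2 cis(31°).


r^3 = 2^3 = 8
n*theta = 3*31° = 93° = 93° (mod 360)
a = 8*cos(93°) = -0.4187
b = 8*sin(93°) = 7.9890

8 cis(93°) = -0.4187 + 7.9890i


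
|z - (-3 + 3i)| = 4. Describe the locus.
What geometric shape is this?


|z - z0| = r is a circle with center z0 and radius r.
Center = (-3, 3), radius = 4

Circle with center (-3, 3) and radius 4


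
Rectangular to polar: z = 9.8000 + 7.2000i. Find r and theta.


r = sqrt(96.04+51.84) = sqrt(147.88) = 12.1606
theta = atan2(7.2, 9.8) = 36.3045 degrees

r = 12.1606, theta = 36.3045 degrees


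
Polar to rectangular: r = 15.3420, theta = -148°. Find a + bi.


a = 15.3420*cos(-148°) = 15.3420*(-0.84805) = -13.0108
b = 15.3420*sin(-148°) = 15.3420*(-0.52992) = -8.1300

-13.0108 - 8.1300i


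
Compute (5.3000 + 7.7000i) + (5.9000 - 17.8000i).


Real: 5.3 + 5.9 = 11.2
Imag: 7.7 - 17.8 = -10.1

11.2000 - 10.1000i


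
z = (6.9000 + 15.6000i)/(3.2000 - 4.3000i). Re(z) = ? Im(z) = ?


Multiply by conjugate: (6.9000 + 15.6000i)(3.2000 + 4.3000i) / (3.2^2 + (-4.3)^2)
Numerator real = 6.9*3.2 + 15.6*(-4.3) = -45
Numerator imag = 15.6*3.2 - 6.9*(-4.3) = 79.59
Denominator = 28.73
Re(z) = -45/28.73 = -1.5663
Im(z) = 79.59/28.73 = 2.7703

Re(z) = -1.5663, Im(z) = 2.7703


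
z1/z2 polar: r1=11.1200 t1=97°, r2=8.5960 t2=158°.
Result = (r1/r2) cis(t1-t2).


r = 11.1200 / 8.5960 = 1.2936
theta = 97° - 158° = -61° = 299° (mod 360)

1.2936 cis(299°)


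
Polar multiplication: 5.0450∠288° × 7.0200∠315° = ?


r = 5.0450 * 7.0200 = 35.4159
theta = 288° + 315° = 603° = 243° (mod 360)

35.4159 cis(243°)


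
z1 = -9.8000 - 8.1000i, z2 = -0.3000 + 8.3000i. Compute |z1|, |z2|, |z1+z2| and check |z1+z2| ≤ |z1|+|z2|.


|z1| = sqrt((-9.8)^2 + (-8.1)^2) = sqrt(161.65) = 12.7142
|z2| = sqrt((-0.3)^2 + 8.3^2) = sqrt(68.98) = 8.3054
z1+z2 = -10.1000 + 0.2000i
|z1+z2| = sqrt(102.05) = 10.1020
|z1|+|z2| = 12.7142 + 8.3054 = 21.0196

|z1+z2| = 10.1020 ≤ |z1|+|z2| = 21.0196 (verified)


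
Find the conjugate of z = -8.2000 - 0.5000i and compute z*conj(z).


z_bar = -8.2000 + 0.5000i
z*z_bar = (-8.2)^2 + (-0.5)^2 = 67.24 + 0.25 = 67.49

z_bar = -8.2000 + 0.5000i, z*z_bar = 67.49


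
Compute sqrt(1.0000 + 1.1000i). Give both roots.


|z| = sqrt(1+1.21) = 1.4866
sqrt((|z|+a)/2) = sqrt((1.4866+1)/2) = sqrt(1.2433) = 1.1150
sqrt((|z|-a)/2) = sqrt((1.4866-1)/2) = sqrt(0.2433) = 0.4933

±(1.1150 + 0.4933i) i.e. 1.1150 + 0.4933i and -1.1150 - 0.4933i


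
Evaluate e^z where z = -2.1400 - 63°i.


e^-2.1400 = 0.11765
cos(-63°) = 0.454
sin(-63°) = -0.891
Real = 0.11765*0.454 = 0.0534
Imag = 0.11765*(-0.891) = -0.1048

0.0534 - 0.1048i


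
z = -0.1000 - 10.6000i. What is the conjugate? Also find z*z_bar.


z_bar = -0.1000 + 10.6000i
z*z_bar = (-0.1)^2 + (-10.6)^2 = 0.01 + 112.36 = 112.37

z_bar = -0.1000 + 10.6000i, z*z_bar = 112.37


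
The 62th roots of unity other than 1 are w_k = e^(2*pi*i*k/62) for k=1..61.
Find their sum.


With w = e^(2*pi*i/62), all 62 of the 62th roots of unity w^0 = 1, w, ..., w^(61) sum to 0: 1 + w + ... + w^(61) = (1 - w^62)/(1 - w) = 0 since w^62 = 1, w ≠ 1.
Removing the root 1: w + w^2 + ... + w^(61) = 0 - 1 = -1

Sum = -1


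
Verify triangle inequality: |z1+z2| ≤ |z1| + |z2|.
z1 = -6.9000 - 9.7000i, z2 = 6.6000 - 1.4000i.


|z1| = sqrt((-6.9)^2 + (-9.7)^2) = sqrt(141.7) = 11.9038
|z2| = sqrt(6.6^2 + (-1.4)^2) = sqrt(45.52) = 6.7469
z1+z2 = -0.3000 - 11.1000i
|z1+z2| = sqrt(123.3) = 11.1041
|z1|+|z2| = 11.9038 + 6.7469 = 18.6507

|z1+z2| = 11.1041 ≤ |z1|+|z2| = 18.6507 (verified)


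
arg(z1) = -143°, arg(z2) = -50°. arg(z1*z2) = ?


arg(z1*z2) = -143° - 50° = -193°
Normalized to (-180°, 180°]: 167°

167°


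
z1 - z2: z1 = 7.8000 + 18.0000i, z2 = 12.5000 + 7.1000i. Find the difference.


Real: 7.8 - 12.5 = -4.7
Imag: 18 - 7.1 = 10.9

-4.7000 + 10.9000i


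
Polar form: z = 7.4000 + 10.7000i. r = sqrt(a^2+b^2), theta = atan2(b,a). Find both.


r = sqrt(54.76+114.49) = sqrt(169.25) = 13.0096
theta = atan2(10.7, 7.4) = 55.3327 degrees

r = 13.0096, theta = 55.3327 degrees


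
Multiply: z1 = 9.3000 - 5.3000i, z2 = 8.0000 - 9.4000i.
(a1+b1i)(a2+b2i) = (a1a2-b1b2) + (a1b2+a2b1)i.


Real = 9.3*8 - (-5.3)*(-9.4) = 74.4 - 49.82 = 24.58
Imag = 9.3*(-9.4) + 8*(-5.3) = -87.42 - (42.4) = -129.82

24.5800 - 129.8200i


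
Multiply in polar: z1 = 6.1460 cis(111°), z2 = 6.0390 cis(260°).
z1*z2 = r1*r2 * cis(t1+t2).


r = 6.1460 * 6.0390 = 37.1157
theta = 111° + 260° = 371° = 11° (mod 360)

37.1157 cis(11°)


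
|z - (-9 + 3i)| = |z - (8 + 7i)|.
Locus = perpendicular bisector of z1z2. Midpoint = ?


Equal distances means the locus is the perpendicular bisector of z1 and z2.
Midpoint = ((-9+8)/2, (3+7)/2) = (-0.5000, 5.0000)

Perpendicular bisector through (-0.5000, 5.0000)


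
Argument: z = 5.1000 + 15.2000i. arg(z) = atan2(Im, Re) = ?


Re = 5.1, Im = 15.2
arg = atan2(15.2, 5.1) = 71.4520 degrees

arg(z) = 71.4520 degrees


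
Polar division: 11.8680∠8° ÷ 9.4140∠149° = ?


r = 11.8680 / 9.4140 = 1.2607
theta = 8° - 149° = -141° = 219° (mod 360)

1.2607 cis(219°)


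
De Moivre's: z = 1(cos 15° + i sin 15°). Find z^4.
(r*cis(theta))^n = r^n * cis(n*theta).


r^4 = 1^4 = 1
n*theta = 4*15° = 60° = 60° (mod 360)
a = 1*cos(60°) = 0.5000
b = 1*sin(60°) = 0.8660

1 cis(60°) = 0.5000 + 0.8660i


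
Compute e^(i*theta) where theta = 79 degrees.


cos(79°) = 0.1908
sin(79°) = 0.9816

e^(i*79°) = 0.1908 + 0.9816i


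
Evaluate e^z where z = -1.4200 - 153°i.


e^-1.4200 = 0.2417
cos(-153°) = -0.891
sin(-153°) = -0.454
Real = 0.2417*(-0.891) = -0.2154
Imag = 0.2417*(-0.454) = -0.1097

-0.2154 - 0.1097i


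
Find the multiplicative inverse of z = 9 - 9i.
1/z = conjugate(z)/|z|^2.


|z|^2 = 81+81 = 162
1/z = (9 + 9i)/162

1/z = 0.0556 + 0.0556i


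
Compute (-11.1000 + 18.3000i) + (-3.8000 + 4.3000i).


Real: -11.1 - 3.8 = -14.9
Imag: 18.3 + 4.3 = 22.6

-14.9000 + 22.6000i


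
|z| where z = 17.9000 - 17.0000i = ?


|z| = sqrt(17.9^2 + (-17)^2) = sqrt(320.41 + 289) = sqrt(609.41) = 24.6862

|z| = 24.6862


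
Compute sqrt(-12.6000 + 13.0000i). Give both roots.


|z| = sqrt(158.76+169) = 18.1041
sqrt((|z|+a)/2) = sqrt((18.1041+(-12.6))/2) = sqrt(2.7521) = 1.6589
sqrt((|z|-a)/2) = sqrt((18.1041-(-12.6))/2) = sqrt(15.3521) = 3.9182

±(1.6589 + 3.9182i) i.e. 1.6589 + 3.9182i and -1.6589 - 3.9182i


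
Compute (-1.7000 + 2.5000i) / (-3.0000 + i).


Conjugate of z2 = -3.0000 - i
Numerator: (-1.7000 + 2.5000i)(-3.0000 - i) = 7.6000 - 5.8000i
Denominator: (-3)^2 + 1^2 = 10
Result = (7.6000 - 5.8000i)/10

0.7600 - 0.5800i


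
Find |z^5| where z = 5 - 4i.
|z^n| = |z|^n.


|z| = sqrt(25+16) = sqrt(41) = 6.4031
|z^5| = |z|^5 = (sqrt(41))^5 = 41^2 * sqrt(41) = 1681*sqrt(41)

|z^5| = 1681*sqrt(41) ≈ 10763.6518


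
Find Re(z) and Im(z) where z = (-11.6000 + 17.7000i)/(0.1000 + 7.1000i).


Multiply by conjugate: (-11.6000 + 17.7000i)(0.1000 - 7.1000i) / (0.1^2 + 7.1^2)
Numerator real = -11.6*0.1 + 17.7*7.1 = 124.51
Numerator imag = 17.7*0.1 - (-11.6)*7.1 = 84.13
Denominator = 50.42
Re(z) = 124.51/50.42 = 2.4695
Im(z) = 84.13/50.42 = 1.6686

Re(z) = 2.4695, Im(z) = 1.6686


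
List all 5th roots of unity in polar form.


The 5th roots of unity are cis(360k/5°) for k=0..4
Angle step = 360/5 = 72°
Primitive root: cis(72°)
Primitive root = 0.3090 + 0.9511i

5 roots at angles: 0°, 72°, 144°, 216°, 288°


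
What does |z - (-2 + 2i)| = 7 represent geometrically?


|z - z0| = r is a circle with center z0 and radius r.
Center = (-2, 2), radius = 7

Circle with center (-2, 2) and radius 7


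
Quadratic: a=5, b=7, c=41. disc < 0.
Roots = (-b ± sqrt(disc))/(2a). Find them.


disc = 7^2 - 4*5*41 = 49 - 820 = -771
sqrt(|disc|) = sqrt(771) = 27.7669
Real part = -7/(2*5) = -0.7000
Imag part = 27.7669/(2*5) = 2.7767

-0.7000 ± 2.7767i


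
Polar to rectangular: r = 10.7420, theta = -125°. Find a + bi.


a = 10.7420*cos(-125°) = 10.7420*(-0.57358) = -6.1614
b = 10.7420*sin(-125°) = 10.7420*(-0.81915) = -8.7993

-6.1614 - 8.7993i


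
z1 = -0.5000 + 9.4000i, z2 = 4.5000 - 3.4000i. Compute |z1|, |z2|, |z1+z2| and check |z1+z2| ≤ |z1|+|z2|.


|z1| = sqrt((-0.5)^2 + 9.4^2) = sqrt(88.61) = 9.4133
|z2| = sqrt(4.5^2 + (-3.4)^2) = sqrt(31.81) = 5.6400
z1+z2 = 4.0000 + 6.0000i
|z1+z2| = sqrt(52) = 7.2111
|z1|+|z2| = 9.4133 + 5.6400 = 15.0533

|z1+z2| = 7.2111 ≤ |z1|+|z2| = 15.0533 (verified)


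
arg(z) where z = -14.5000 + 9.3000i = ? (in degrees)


Re = -14.5, Im = 9.3
arg = atan2(9.3, -14.5) = 147.3247 degrees

arg(z) = 147.3247 degrees


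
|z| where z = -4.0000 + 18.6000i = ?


|z| = sqrt((-4)^2 + 18.6^2) = sqrt(16 + 345.96) = sqrt(361.96) = 19.0252

|z| = 19.0252


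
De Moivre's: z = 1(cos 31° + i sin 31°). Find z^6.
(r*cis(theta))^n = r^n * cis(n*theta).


r^6 = 1^6 = 1
n*theta = 6*31° = 186° = 186° (mod 360)
a = 1*cos(186°) = -0.9945
b = 1*sin(186°) = -0.1045

1 cis(186°) = -0.9945 - 0.1045i


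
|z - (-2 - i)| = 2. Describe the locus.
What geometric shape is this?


|z - z0| = r is a circle with center z0 and radius r.
Center = (-2, -1), radius = 2

Circle with center (-2, -1) and radius 2


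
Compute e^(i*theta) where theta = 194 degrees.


cos(194°) = -0.9703
sin(194°) = -0.2419

e^(i*194°) = -0.9703 - 0.2419i


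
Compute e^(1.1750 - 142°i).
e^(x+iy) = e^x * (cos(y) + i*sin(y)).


e^1.1750 = 3.2381
cos(-142°) = -0.78801
sin(-142°) = -0.61566
Real = 3.2381*(-0.78801) = -2.5517
Imag = 3.2381*(-0.61566) = -1.9936

-2.5517 - 1.9936i


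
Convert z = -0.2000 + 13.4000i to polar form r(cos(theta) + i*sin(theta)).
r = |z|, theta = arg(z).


r = sqrt(0.04+179.56) = sqrt(179.6) = 13.4015
theta = atan2(13.4, -0.2) = 90.8551 degrees

r = 13.4015, theta = 90.8551 degrees


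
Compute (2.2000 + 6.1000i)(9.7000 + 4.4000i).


Real = 2.2*9.7 - 6.1*4.4 = 21.34 - 26.84 = -5.5
Imag = 2.2*4.4 + 9.7*6.1 = 9.68 + 59.17 = 68.85

-5.5000 + 68.8500i


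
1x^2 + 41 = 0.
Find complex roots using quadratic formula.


disc = 0^2 - 4*1*41 = 0 - 164 = -164
sqrt(|disc|) = sqrt(164) = 12.8062
Real part = 0/(2*1) = 0
Imag part = 12.8062/(2*1) = 6.4031

0 ± 6.4031i


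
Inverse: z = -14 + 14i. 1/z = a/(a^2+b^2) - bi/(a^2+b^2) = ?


|z|^2 = 196+196 = 392
1/z = (-14 - 14i)/392

1/z = -0.0357 - 0.0357i


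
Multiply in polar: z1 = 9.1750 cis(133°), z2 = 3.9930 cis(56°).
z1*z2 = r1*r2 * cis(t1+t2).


r = 9.1750 * 3.9930 = 36.6358
theta = 133° + 56° = 189° = 189° (mod 360)

36.6358 cis(189°)


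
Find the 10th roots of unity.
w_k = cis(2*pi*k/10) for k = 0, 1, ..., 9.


The 10th roots of unity are cis(360k/10°) for k=0..9
Angle step = 360/10 = 36°
Primitive root: cis(36°)
Primitive root = 0.8090 + 0.5878i

10 roots at angles: 0°, 36°, 72°, 108°, 144°, 180°, 216°, 252°, 288°, 324°


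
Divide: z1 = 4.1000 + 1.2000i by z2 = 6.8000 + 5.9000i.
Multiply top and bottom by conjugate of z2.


Conjugate of z2 = 6.8000 - 5.9000i
Numerator: (4.1000 + 1.2000i)(6.8000 - 5.9000i) = 34.9600 - 16.0300i
Denominator: 6.8^2 + 5.9^2 = 81.05
Result = (34.9600 - 16.0300i)/81.05

0.4313 - 0.1978i
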